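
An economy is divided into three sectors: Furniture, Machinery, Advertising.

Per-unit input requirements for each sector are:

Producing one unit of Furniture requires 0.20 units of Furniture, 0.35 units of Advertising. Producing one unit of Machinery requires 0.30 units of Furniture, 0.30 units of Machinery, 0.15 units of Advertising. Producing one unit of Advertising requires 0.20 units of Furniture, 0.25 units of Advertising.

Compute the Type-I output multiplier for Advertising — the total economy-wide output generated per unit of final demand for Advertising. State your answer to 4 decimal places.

m_A = 1.8868

I − A =
  [   0.80    -0.30    -0.20]
  [   0.00     0.70     0.00]
  [  -0.35    -0.15     0.75]
Cofactors of I−A, C_ij = (−1)^(i+j)·(minor ij) (rows/columns in the sector order above):
  C_11 = (0.70)(0.75) − (0.00)(-0.15) = 0.5250
  C_12 = −[(0.00)(0.75) − (0.00)(-0.35)] = 0.0000
  C_13 = (0.00)(-0.15) − (0.70)(-0.35) = 0.2450
  C_21 = −[(-0.30)(0.75) − (-0.20)(-0.15)] = 0.2550
  C_22 = (0.80)(0.75) − (-0.20)(-0.35) = 0.5300
  C_23 = −[(0.80)(-0.15) − (-0.30)(-0.35)] = 0.2250
  C_31 = (-0.30)(0.00) − (-0.20)(0.70) = 0.1400
  C_32 = −[(0.80)(0.00) − (-0.20)(0.00)] = 0.0000
  C_33 = (0.80)(0.70) − (-0.30)(0.00) = 0.5600
det(I−A) = Σ_j (I−A)_1j·C_1j = (0.80)(0.5250) + (-0.30)(0.0000) + (-0.20)(0.2450) = 0.3710
adj(I−A) = Cᵀ =
  [ 0.5250   0.2550   0.1400]
  [ 0.0000   0.5300   0.0000]
  [ 0.2450   0.2250   0.5600]
(I − A)⁻¹ = adj(I−A) / det(I−A) ≈
  [   1.41509     0.68733     0.37736]
  [   0.00000     1.42857     0.00000]
  [   0.66038     0.60647     1.50943]
The output multiplier for sector j is the column-j sum of the Leontief inverse (I − A)⁻¹ = adj(I−A) / det(I−A).
Column A of adj(I−A): (0.1400, 0.0000, 0.5600); det(I−A) = 0.3710.
m_A = (0.1400 + 0.0000 + 0.5600) / 0.3710 = 0.70 / 0.3710 ≈ 1.8868.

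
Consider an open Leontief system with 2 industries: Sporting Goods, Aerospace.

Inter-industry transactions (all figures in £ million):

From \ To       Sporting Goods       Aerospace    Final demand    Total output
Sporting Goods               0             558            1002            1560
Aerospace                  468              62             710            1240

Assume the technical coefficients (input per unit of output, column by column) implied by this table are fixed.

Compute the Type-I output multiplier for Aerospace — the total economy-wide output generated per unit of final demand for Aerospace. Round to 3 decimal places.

m_A = 1.779

Technical coefficients a_ij = z_ij / X_j:
  a_SS = 0/1560 = 0.00, a_AS = 468/1560 = 0.30
  a_SA = 558/1240 = 0.45, a_AA = 62/1240 = 0.05
I − A =
  [   1.00    -0.45]
  [  -0.30     0.95]
det(I−A) = (1.00)(0.95) − (-0.45)(-0.30) = 0.8150
adj(I−A) = [[0.95, 0.45], [0.30, 1.00]]
(I − A)⁻¹ = adj(I−A) / det(I−A) ≈
  [   1.1656     0.5521]
  [   0.3681     1.2270]
The output multiplier for sector j is the column-j sum of the Leontief inverse (I − A)⁻¹ = adj(I−A) / det(I−A).
Column A of adj(I−A): (0.45, 1.00); det(I−A) = 0.8150.
m_A = (0.45 + 1.00) / 0.8150 = 1.45 / 0.8150 ≈ 1.779.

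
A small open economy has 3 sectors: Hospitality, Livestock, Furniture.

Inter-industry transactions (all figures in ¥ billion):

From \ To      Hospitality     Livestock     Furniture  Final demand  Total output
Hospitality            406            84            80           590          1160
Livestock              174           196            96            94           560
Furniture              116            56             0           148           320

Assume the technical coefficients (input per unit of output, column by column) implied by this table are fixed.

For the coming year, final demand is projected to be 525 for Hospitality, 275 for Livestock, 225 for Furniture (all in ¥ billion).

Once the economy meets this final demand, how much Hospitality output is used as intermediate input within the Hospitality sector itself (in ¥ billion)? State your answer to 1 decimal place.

Technical coefficients a_ij = z_ij / X_j:
  a_HH = 406/1160 = 0.35, a_LH = 174/1160 = 0.15, a_FH = 116/1160 = 0.10
  a_HL = 84/560 = 0.15, a_LL = 196/560 = 0.35, a_FL = 56/560 = 0.10
  a_HF = 80/320 = 0.25, a_LF = 96/320 = 0.30, a_FF = 0/320 = 0.00
I − A =
  [   0.65    -0.15    -0.25]
  [  -0.15     0.65    -0.30]
  [  -0.10    -0.10     1.00]
Cofactors of I−A, C_ij = (−1)^(i+j)·(minor ij) (rows/columns in the sector order above):
  C_11 = (0.65)(1.00) − (-0.30)(-0.10) = 0.6200
  C_12 = −[(-0.15)(1.00) − (-0.30)(-0.10)] = 0.1800
  C_13 = (-0.15)(-0.10) − (0.65)(-0.10) = 0.0800
  C_21 = −[(-0.15)(1.00) − (-0.25)(-0.10)] = 0.1750
  C_22 = (0.65)(1.00) − (-0.25)(-0.10) = 0.6250
  C_23 = −[(0.65)(-0.10) − (-0.15)(-0.10)] = 0.0800
  C_31 = (-0.15)(-0.30) − (-0.25)(0.65) = 0.2075
  C_32 = −[(0.65)(-0.30) − (-0.25)(-0.15)] = 0.2325
  C_33 = (0.65)(0.65) − (-0.15)(-0.15) = 0.4000
det(I−A) = Σ_j (I−A)_1j·C_1j = (0.65)(0.6200) + (-0.15)(0.1800) + (-0.25)(0.0800) = 0.3560
adj(I−A) = Cᵀ =
  [ 0.6200   0.1750   0.2075]
  [ 0.1800   0.6250   0.2325]
  [ 0.0800   0.0800   0.4000]
(I − A)⁻¹ = adj(I−A) / det(I−A) ≈
  [   1.7416     0.4916     0.5829]
  [   0.5056     1.7556     0.6531]
  [   0.2247     0.2247     1.1236]
First solve x = (I − A)⁻¹ d = adj(I−A)·d / det(I−A); in particular x_H = (0.6200·525 + 0.1750·275 + 0.2075·225) / 0.3560 = 420.3125 / 0.3560 ≈ 1180.653.
Intermediate flow from H to H: z_HH = a_HH · x_H = 0.35 × 420.3125 / 0.3560 = 147.109375 / 0.3560 ≈ 413.2.

z_HH = 413.2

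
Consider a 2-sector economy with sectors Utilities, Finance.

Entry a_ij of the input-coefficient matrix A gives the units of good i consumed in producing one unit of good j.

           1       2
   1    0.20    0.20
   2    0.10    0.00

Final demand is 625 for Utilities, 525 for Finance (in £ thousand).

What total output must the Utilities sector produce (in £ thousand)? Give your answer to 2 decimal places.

I − A =
  [   0.80    -0.20]
  [  -0.10     1.00]
det(I−A) = (0.80)(1.00) − (-0.20)(-0.10) = 0.7800
adj(I−A) = [[1.00, 0.20], [0.10, 0.80]]
(I − A)⁻¹ = adj(I−A) / det(I−A) ≈
  [   1.2821     0.2564]
  [   0.1282     1.0256]
x = (I − A)⁻¹ d = adj(I−A)·d / det(I−A), with det(I−A) = 0.7800:
  x_1 = (1.00·625 + 0.20·525) / 0.7800 = 730.00 / 0.7800 ≈ 935.90
  x_2 = (0.10·625 + 0.80·525) / 0.7800 = 482.50 / 0.7800 ≈ 618.59

x_1 = 935.90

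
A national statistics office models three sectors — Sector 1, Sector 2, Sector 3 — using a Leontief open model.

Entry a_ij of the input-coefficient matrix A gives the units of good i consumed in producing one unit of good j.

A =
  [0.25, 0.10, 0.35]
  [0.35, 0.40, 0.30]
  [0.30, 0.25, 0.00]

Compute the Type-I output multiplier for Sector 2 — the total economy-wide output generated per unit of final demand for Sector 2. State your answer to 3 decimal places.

I − A =
  [   0.75    -0.10    -0.35]
  [  -0.35     0.60    -0.30]
  [  -0.30    -0.25     1.00]
Cofactors of I−A, C_ij = (−1)^(i+j)·(minor ij) (rows/columns in the sector order above):
  C_11 = (0.60)(1.00) − (-0.30)(-0.25) = 0.5250
  C_12 = −[(-0.35)(1.00) − (-0.30)(-0.30)] = 0.4400
  C_13 = (-0.35)(-0.25) − (0.60)(-0.30) = 0.2675
  C_21 = −[(-0.10)(1.00) − (-0.35)(-0.25)] = 0.1875
  C_22 = (0.75)(1.00) − (-0.35)(-0.30) = 0.6450
  C_23 = −[(0.75)(-0.25) − (-0.10)(-0.30)] = 0.2175
  C_31 = (-0.10)(-0.30) − (-0.35)(0.60) = 0.2400
  C_32 = −[(0.75)(-0.30) − (-0.35)(-0.35)] = 0.3475
  C_33 = (0.75)(0.60) − (-0.10)(-0.35) = 0.4150
det(I−A) = Σ_j (I−A)_1j·C_1j = (0.75)(0.5250) + (-0.10)(0.4400) + (-0.35)(0.2675) = 0.256125
adj(I−A) = Cᵀ =
  [ 0.5250   0.1875   0.2400]
  [ 0.4400   0.6450   0.3475]
  [ 0.2675   0.2175   0.4150]
(I − A)⁻¹ = adj(I−A) / det(I−A) ≈
  [   2.0498     0.7321     0.9370]
  [   1.7179     2.5183     1.3568]
  [   1.0444     0.8492     1.6203]
The output multiplier for sector j is the column-j sum of the Leontief inverse (I − A)⁻¹ = adj(I−A) / det(I−A).
Column 2 of adj(I−A): (0.1875, 0.6450, 0.2175); det(I−A) = 0.256125.
m_2 = (0.1875 + 0.6450 + 0.2175) / 0.256125 = 1.05 / 0.256125 ≈ 4.100.

m_2 = 4.100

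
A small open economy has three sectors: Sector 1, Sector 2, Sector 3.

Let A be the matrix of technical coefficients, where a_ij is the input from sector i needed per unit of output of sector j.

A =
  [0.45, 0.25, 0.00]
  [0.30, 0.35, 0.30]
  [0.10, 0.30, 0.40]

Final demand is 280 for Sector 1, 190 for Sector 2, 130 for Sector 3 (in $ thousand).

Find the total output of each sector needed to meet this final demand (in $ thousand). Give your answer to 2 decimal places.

x_1 = 1086.67, x_2 = 1270.67, x_3 = 1033.11

I − A =
  [   0.55    -0.25     0.00]
  [  -0.30     0.65    -0.30]
  [  -0.10    -0.30     0.60]
Cofactors of I−A, C_ij = (−1)^(i+j)·(minor ij) (rows/columns in the sector order above):
  C_11 = (0.65)(0.60) − (-0.30)(-0.30) = 0.3000
  C_12 = −[(-0.30)(0.60) − (-0.30)(-0.10)] = 0.2100
  C_13 = (-0.30)(-0.30) − (0.65)(-0.10) = 0.1550
  C_21 = −[(-0.25)(0.60) − (0.00)(-0.30)] = 0.1500
  C_22 = (0.55)(0.60) − (0.00)(-0.10) = 0.3300
  C_23 = −[(0.55)(-0.30) − (-0.25)(-0.10)] = 0.1900
  C_31 = (-0.25)(-0.30) − (0.00)(0.65) = 0.0750
  C_32 = −[(0.55)(-0.30) − (0.00)(-0.30)] = 0.1650
  C_33 = (0.55)(0.65) − (-0.25)(-0.30) = 0.2825
det(I−A) = Σ_j (I−A)_1j·C_1j = (0.55)(0.3000) + (-0.25)(0.2100) + (0.00)(0.1550) = 0.1125
adj(I−A) = Cᵀ =
  [ 0.3000   0.1500   0.0750]
  [ 0.2100   0.3300   0.1650]
  [ 0.1550   0.1900   0.2825]
(I − A)⁻¹ = adj(I−A) / det(I−A) ≈
  [   2.6667     1.3333     0.6667]
  [   1.8667     2.9333     1.4667]
  [   1.3778     1.6889     2.5111]
x = (I − A)⁻¹ d = adj(I−A)·d / det(I−A), with det(I−A) = 0.1125:
  x_1 = (0.3000·280 + 0.1500·190 + 0.0750·130) / 0.1125 = 122.25 / 0.1125 ≈ 1086.67
  x_2 = (0.2100·280 + 0.3300·190 + 0.1650·130) / 0.1125 = 142.95 / 0.1125 ≈ 1270.67
  x_3 = (0.1550·280 + 0.1900·190 + 0.2825·130) / 0.1125 = 116.225 / 0.1125 ≈ 1033.11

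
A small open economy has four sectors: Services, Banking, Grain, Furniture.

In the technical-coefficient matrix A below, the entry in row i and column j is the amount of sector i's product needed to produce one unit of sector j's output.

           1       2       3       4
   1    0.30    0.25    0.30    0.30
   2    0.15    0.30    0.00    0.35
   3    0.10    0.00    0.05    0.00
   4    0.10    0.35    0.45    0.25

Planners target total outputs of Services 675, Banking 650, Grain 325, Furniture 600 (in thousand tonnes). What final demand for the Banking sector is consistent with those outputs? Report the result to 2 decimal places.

I − A =
  [   0.70    -0.25    -0.30    -0.30]
  [  -0.15     0.70     0.00    -0.35]
  [  -0.10     0.00     0.95     0.00]
  [  -0.10    -0.35    -0.45     0.75]
d = (I − A) x:
  d_1 = (+0.70)·675 + (-0.25)·650 + (-0.30)·325 + (-0.30)·600 = 32.50
  d_2 = (-0.15)·675 + (+0.70)·650 + (+0.00)·325 + (-0.35)·600 = 143.75
  d_3 = (-0.10)·675 + (+0.00)·650 + (+0.95)·325 + (+0.00)·600 = 241.25
  d_4 = (-0.10)·675 + (-0.35)·650 + (-0.45)·325 + (+0.75)·600 = 8.75

d_2 = 143.75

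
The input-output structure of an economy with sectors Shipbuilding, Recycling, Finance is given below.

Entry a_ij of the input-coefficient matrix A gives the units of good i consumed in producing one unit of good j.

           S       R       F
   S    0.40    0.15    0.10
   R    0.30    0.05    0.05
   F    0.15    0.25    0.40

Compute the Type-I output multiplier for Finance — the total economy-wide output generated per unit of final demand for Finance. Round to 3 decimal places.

m_F = 2.415

I − A =
  [   0.60    -0.15    -0.10]
  [  -0.30     0.95    -0.05]
  [  -0.15    -0.25     0.60]
Cofactors of I−A, C_ij = (−1)^(i+j)·(minor ij) (rows/columns in the sector order above):
  C_11 = (0.95)(0.60) − (-0.05)(-0.25) = 0.5575
  C_12 = −[(-0.30)(0.60) − (-0.05)(-0.15)] = 0.1875
  C_13 = (-0.30)(-0.25) − (0.95)(-0.15) = 0.2175
  C_21 = −[(-0.15)(0.60) − (-0.10)(-0.25)] = 0.1150
  C_22 = (0.60)(0.60) − (-0.10)(-0.15) = 0.3450
  C_23 = −[(0.60)(-0.25) − (-0.15)(-0.15)] = 0.1725
  C_31 = (-0.15)(-0.05) − (-0.10)(0.95) = 0.1025
  C_32 = −[(0.60)(-0.05) − (-0.10)(-0.30)] = 0.0600
  C_33 = (0.60)(0.95) − (-0.15)(-0.30) = 0.5250
det(I−A) = Σ_j (I−A)_1j·C_1j = (0.60)(0.5575) + (-0.15)(0.1875) + (-0.10)(0.2175) = 0.284625
adj(I−A) = Cᵀ =
  [ 0.5575   0.1150   0.1025]
  [ 0.1875   0.3450   0.0600]
  [ 0.2175   0.1725   0.5250]
(I − A)⁻¹ = adj(I−A) / det(I−A) ≈
  [   1.9587     0.4040     0.3601]
  [   0.6588     1.2121     0.2108]
  [   0.7642     0.6061     1.8445]
The output multiplier for sector j is the column-j sum of the Leontief inverse (I − A)⁻¹ = adj(I−A) / det(I−A).
Column F of adj(I−A): (0.1025, 0.0600, 0.5250); det(I−A) = 0.284625.
m_F = (0.1025 + 0.0600 + 0.5250) / 0.284625 = 0.6875 / 0.284625 ≈ 2.415.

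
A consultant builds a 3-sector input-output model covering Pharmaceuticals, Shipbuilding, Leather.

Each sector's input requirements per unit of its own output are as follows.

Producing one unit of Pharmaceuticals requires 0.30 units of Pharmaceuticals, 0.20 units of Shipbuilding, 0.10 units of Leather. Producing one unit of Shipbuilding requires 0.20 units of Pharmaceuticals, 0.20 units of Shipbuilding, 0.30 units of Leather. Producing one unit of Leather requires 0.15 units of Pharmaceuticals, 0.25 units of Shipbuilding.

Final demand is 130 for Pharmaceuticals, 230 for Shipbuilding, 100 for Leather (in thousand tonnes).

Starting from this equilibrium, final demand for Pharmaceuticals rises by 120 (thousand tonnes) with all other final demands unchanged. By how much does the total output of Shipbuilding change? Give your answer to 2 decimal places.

I − A =
  [   0.70    -0.20    -0.15]
  [  -0.20     0.80    -0.25]
  [  -0.10    -0.30     1.00]
Cofactors of I−A, C_ij = (−1)^(i+j)·(minor ij) (rows/columns in the sector order above):
  C_11 = (0.80)(1.00) − (-0.25)(-0.30) = 0.7250
  C_12 = −[(-0.20)(1.00) − (-0.25)(-0.10)] = 0.2250
  C_13 = (-0.20)(-0.30) − (0.80)(-0.10) = 0.1400
  C_21 = −[(-0.20)(1.00) − (-0.15)(-0.30)] = 0.2450
  C_22 = (0.70)(1.00) − (-0.15)(-0.10) = 0.6850
  C_23 = −[(0.70)(-0.30) − (-0.20)(-0.10)] = 0.2300
  C_31 = (-0.20)(-0.25) − (-0.15)(0.80) = 0.1700
  C_32 = −[(0.70)(-0.25) − (-0.15)(-0.20)] = 0.2050
  C_33 = (0.70)(0.80) − (-0.20)(-0.20) = 0.5200
det(I−A) = Σ_j (I−A)_1j·C_1j = (0.70)(0.7250) + (-0.20)(0.2250) + (-0.15)(0.1400) = 0.4415
adj(I−A) = Cᵀ =
  [ 0.7250   0.2450   0.1700]
  [ 0.2250   0.6850   0.2050]
  [ 0.1400   0.2300   0.5200]
(I − A)⁻¹ = adj(I−A) / det(I−A) ≈
  [   1.6421     0.5549     0.3851]
  [   0.5096     1.5515     0.4643]
  [   0.3171     0.5210     1.1778]
Δx = (I − A)⁻¹ Δd with Δd having +120 in the Pharmaceuticals component and 0 elsewhere.
So Δx_2 = L_21 · (+120), where L_21 = adj(I−A)_21 / det(I−A) = 0.2250 / 0.4415.
Δx_2 = 0.2250 × (+120) / 0.4415 = 27.00 / 0.4415 ≈ 61.16.

Δx_2 = 61.16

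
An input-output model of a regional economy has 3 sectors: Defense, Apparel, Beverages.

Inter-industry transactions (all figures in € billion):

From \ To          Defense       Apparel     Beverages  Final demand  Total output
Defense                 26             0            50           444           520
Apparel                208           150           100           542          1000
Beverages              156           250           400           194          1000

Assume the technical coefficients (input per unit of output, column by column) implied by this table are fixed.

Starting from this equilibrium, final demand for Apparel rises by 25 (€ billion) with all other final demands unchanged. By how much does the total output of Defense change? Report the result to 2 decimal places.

Technical coefficients a_ij = z_ij / X_j:
  a_11 = 26/520 = 0.05, a_21 = 208/520 = 0.40, a_31 = 156/520 = 0.30
  a_12 = 0/1000 = 0.00, a_22 = 150/1000 = 0.15, a_32 = 250/1000 = 0.25
  a_13 = 50/1000 = 0.05, a_23 = 100/1000 = 0.10, a_33 = 400/1000 = 0.40
I − A =
  [   0.95     0.00    -0.05]
  [  -0.40     0.85    -0.10]
  [  -0.30    -0.25     0.60]
Cofactors of I−A, C_ij = (−1)^(i+j)·(minor ij) (rows/columns in the sector order above):
  C_11 = (0.85)(0.60) − (-0.10)(-0.25) = 0.4850
  C_12 = −[(-0.40)(0.60) − (-0.10)(-0.30)] = 0.2700
  C_13 = (-0.40)(-0.25) − (0.85)(-0.30) = 0.3550
  C_21 = −[(0.00)(0.60) − (-0.05)(-0.25)] = 0.0125
  C_22 = (0.95)(0.60) − (-0.05)(-0.30) = 0.5550
  C_23 = −[(0.95)(-0.25) − (0.00)(-0.30)] = 0.2375
  C_31 = (0.00)(-0.10) − (-0.05)(0.85) = 0.0425
  C_32 = −[(0.95)(-0.10) − (-0.05)(-0.40)] = 0.1150
  C_33 = (0.95)(0.85) − (0.00)(-0.40) = 0.8075
det(I−A) = Σ_j (I−A)_1j·C_1j = (0.95)(0.4850) + (0.00)(0.2700) + (-0.05)(0.3550) = 0.4430
adj(I−A) = Cᵀ =
  [ 0.4850   0.0125   0.0425]
  [ 0.2700   0.5550   0.1150]
  [ 0.3550   0.2375   0.8075]
(I − A)⁻¹ = adj(I−A) / det(I−A) ≈
  [   1.0948     0.0282     0.0959]
  [   0.6095     1.2528     0.2596]
  [   0.8014     0.5361     1.8228]
Δx = (I − A)⁻¹ Δd with Δd having +25 in the Apparel component and 0 elsewhere.
So Δx_1 = L_12 · (+25), where L_12 = adj(I−A)_12 / det(I−A) = 0.0125 / 0.4430.
Δx_1 = 0.0125 × (+25) / 0.4430 = 0.3125 / 0.4430 ≈ 0.71.

Δx_1 = 0.71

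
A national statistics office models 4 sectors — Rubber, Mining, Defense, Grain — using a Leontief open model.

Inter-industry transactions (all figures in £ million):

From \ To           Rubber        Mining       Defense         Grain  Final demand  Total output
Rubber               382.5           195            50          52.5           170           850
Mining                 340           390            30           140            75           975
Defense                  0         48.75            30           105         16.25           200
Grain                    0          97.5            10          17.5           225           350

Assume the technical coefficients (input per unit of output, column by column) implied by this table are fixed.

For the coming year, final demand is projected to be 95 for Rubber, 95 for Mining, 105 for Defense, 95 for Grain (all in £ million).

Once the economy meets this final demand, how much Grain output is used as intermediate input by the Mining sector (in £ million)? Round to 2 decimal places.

z_GM = 74.62

Technical coefficients a_ij = z_ij / X_j:
  a_RR = 382.5/850 = 0.45, a_MR = 340/850 = 0.40, a_DR = 0/850 = 0.00, a_GR = 0/850 = 0.00
  a_RM = 195/975 = 0.20, a_MM = 390/975 = 0.40, a_DM = 48.75/975 = 0.05, a_GM = 97.5/975 = 0.10
  a_RD = 50/200 = 0.25, a_MD = 30/200 = 0.15, a_DD = 30/200 = 0.15, a_GD = 10/200 = 0.05
  a_RG = 52.5/350 = 0.15, a_MG = 140/350 = 0.40, a_DG = 105/350 = 0.30, a_GG = 17.5/350 = 0.05
I − A =
  [   0.55    -0.20    -0.25    -0.15]
  [  -0.40     0.60    -0.15    -0.40]
  [   0.00    -0.05     0.85    -0.30]
  [   0.00    -0.10    -0.05     0.95]
Compute the cofactors C_ij = (−1)^(i+j)·(3×3 minor ij) of I−A; the adjugate is their transpose:
adj(I−A) = Cᵀ =
  [ 0.428875   0.191000   0.171750   0.202375]
  [ 0.317000   0.435875   0.187375   0.292750]
  [ 0.031000   0.042625   0.209500   0.089000]
  [ 0.035000   0.048125   0.030750   0.203375]
det(I−A) = Σ_j (I−A)_1j·C_1j = (0.55)(0.428875) + (-0.20)(0.317000) + (-0.25)(0.031000) + (-0.15)(0.035000) = 0.15948125
(I − A)⁻¹ = adj(I−A) / det(I−A) ≈
  [   2.6892     1.1976     1.0769     1.2690]
  [   1.9877     2.7331     1.1749     1.8356]
  [   0.1944     0.2673     1.3136     0.5581]
  [   0.2195     0.3018     0.1928     1.2752]
First solve x = (I − A)⁻¹ d = adj(I−A)·d / det(I−A); in particular x_M = (0.317000·95 + 0.435875·95 + 0.187375·105 + 0.292750·95) / 0.15948125 = 119.00875 / 0.15948125 ≈ 746.2241.
Intermediate flow from G to M: z_GM = a_GM · x_M = 0.10 × 119.00875 / 0.15948125 = 11.900875 / 0.15948125 ≈ 74.62.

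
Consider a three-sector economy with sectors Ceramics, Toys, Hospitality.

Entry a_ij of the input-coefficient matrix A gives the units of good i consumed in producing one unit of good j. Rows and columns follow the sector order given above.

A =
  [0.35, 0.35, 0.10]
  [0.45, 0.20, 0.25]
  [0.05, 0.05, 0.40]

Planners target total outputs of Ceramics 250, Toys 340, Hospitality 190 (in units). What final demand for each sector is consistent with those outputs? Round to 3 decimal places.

d_C = 24.500, d_T = 112.000, d_H = 84.500

I − A =
  [   0.65    -0.35    -0.10]
  [  -0.45     0.80    -0.25]
  [  -0.05    -0.05     0.60]
d = (I − A) x:
  d_C = (+0.65)·250 + (-0.35)·340 + (-0.10)·190 = 24.500
  d_T = (-0.45)·250 + (+0.80)·340 + (-0.25)·190 = 112.000
  d_H = (-0.05)·250 + (-0.05)·340 + (+0.60)·190 = 84.500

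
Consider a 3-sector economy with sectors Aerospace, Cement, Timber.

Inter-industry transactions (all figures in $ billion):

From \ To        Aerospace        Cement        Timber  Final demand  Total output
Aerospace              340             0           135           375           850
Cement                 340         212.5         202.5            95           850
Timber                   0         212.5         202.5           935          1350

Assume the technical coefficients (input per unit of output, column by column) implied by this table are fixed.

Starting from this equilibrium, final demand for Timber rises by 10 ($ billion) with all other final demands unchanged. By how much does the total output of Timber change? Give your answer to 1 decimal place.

Technical coefficients a_ij = z_ij / X_j:
  a_11 = 340/850 = 0.40, a_21 = 340/850 = 0.40, a_31 = 0/850 = 0.00
  a_12 = 0/850 = 0.00, a_22 = 212.5/850 = 0.25, a_32 = 212.5/850 = 0.25
  a_13 = 135/1350 = 0.10, a_23 = 202.5/1350 = 0.15, a_33 = 202.5/1350 = 0.15
I − A =
  [   0.60     0.00    -0.10]
  [  -0.40     0.75    -0.15]
  [   0.00    -0.25     0.85]
Cofactors of I−A, C_ij = (−1)^(i+j)·(minor ij) (rows/columns in the sector order above):
  C_11 = (0.75)(0.85) − (-0.15)(-0.25) = 0.6000
  C_12 = −[(-0.40)(0.85) − (-0.15)(0.00)] = 0.3400
  C_13 = (-0.40)(-0.25) − (0.75)(0.00) = 0.1000
  C_21 = −[(0.00)(0.85) − (-0.10)(-0.25)] = 0.0250
  C_22 = (0.60)(0.85) − (-0.10)(0.00) = 0.5100
  C_23 = −[(0.60)(-0.25) − (0.00)(0.00)] = 0.1500
  C_31 = (0.00)(-0.15) − (-0.10)(0.75) = 0.0750
  C_32 = −[(0.60)(-0.15) − (-0.10)(-0.40)] = 0.1300
  C_33 = (0.60)(0.75) − (0.00)(-0.40) = 0.4500
det(I−A) = Σ_j (I−A)_1j·C_1j = (0.60)(0.6000) + (0.00)(0.3400) + (-0.10)(0.1000) = 0.3500
adj(I−A) = Cᵀ =
  [ 0.6000   0.0250   0.0750]
  [ 0.3400   0.5100   0.1300]
  [ 0.1000   0.1500   0.4500]
(I − A)⁻¹ = adj(I−A) / det(I−A) ≈
  [   1.7143     0.0714     0.2143]
  [   0.9714     1.4571     0.3714]
  [   0.2857     0.4286     1.2857]
Δx = (I − A)⁻¹ Δd with Δd having +10 in the Timber component and 0 elsewhere.
So Δx_3 = L_33 · (+10), where L_33 = adj(I−A)_33 / det(I−A) = 0.4500 / 0.3500.
Δx_3 = 0.4500 × (+10) / 0.3500 = 4.50 / 0.3500 ≈ 12.9.

Δx_3 = 12.9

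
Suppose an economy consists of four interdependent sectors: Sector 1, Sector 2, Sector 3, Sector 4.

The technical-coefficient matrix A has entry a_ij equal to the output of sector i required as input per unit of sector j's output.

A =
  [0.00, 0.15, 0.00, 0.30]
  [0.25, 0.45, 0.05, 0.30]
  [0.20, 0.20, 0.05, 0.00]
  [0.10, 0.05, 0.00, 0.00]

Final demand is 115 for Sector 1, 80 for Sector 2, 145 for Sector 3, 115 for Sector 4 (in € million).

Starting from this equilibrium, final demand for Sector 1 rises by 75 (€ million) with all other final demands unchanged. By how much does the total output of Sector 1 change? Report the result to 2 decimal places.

Δx_1 = 85.36

I − A =
  [   1.00    -0.15     0.00    -0.30]
  [  -0.25     0.55    -0.05    -0.30]
  [  -0.20    -0.20     0.95     0.00]
  [  -0.10    -0.05     0.00     1.00]
Compute the cofactors C_ij = (−1)^(i+j)·(3×3 minor ij) of I−A; the adjugate is their transpose:
adj(I−A) = Cᵀ =
  [ 0.498250   0.156750   0.008250   0.196500]
  [ 0.276000   0.921500   0.048500   0.359250]
  [ 0.163000   0.227000   0.472750   0.117000]
  [ 0.063625   0.061750   0.003250   0.475375]
det(I−A) = Σ_j (I−A)_1j·C_1j = (1.00)(0.498250) + (-0.15)(0.276000) + (0.00)(0.163000) + (-0.30)(0.063625) = 0.4377625
(I − A)⁻¹ = adj(I−A) / det(I−A) ≈
  [   1.1382     0.3581     0.0188     0.4489]
  [   0.6305     2.1050     0.1108     0.8207]
  [   0.3723     0.5185     1.0799     0.2673]
  [   0.1453     0.1411     0.0074     1.0859]
Δx = (I − A)⁻¹ Δd with Δd having +75 in the Sector 1 component and 0 elsewhere.
So Δx_1 = L_11 · (+75), where L_11 = adj(I−A)_11 / det(I−A) = 0.498250 / 0.4377625.
Δx_1 = 0.498250 × (+75) / 0.4377625 = 37.36875 / 0.4377625 ≈ 85.36.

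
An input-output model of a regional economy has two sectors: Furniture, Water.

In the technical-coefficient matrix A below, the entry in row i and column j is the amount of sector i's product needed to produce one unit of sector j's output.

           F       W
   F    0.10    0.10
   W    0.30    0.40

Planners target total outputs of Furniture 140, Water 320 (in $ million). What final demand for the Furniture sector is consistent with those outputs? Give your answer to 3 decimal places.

d_F = 94.000

I − A =
  [   0.90    -0.10]
  [  -0.30     0.60]
d = (I − A) x:
  d_F = (+0.90)·140 + (-0.10)·320 = 94.000
  d_W = (-0.30)·140 + (+0.60)·320 = 150.000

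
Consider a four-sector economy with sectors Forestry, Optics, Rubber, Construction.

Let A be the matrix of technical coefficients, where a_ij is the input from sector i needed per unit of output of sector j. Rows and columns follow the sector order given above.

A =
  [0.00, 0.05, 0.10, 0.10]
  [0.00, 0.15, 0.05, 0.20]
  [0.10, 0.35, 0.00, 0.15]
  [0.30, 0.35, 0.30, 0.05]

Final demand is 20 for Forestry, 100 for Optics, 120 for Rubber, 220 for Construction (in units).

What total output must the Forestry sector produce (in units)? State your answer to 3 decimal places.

x_1 = 103.870

I − A =
  [   1.00    -0.05    -0.10    -0.10]
  [   0.00     0.85    -0.05    -0.20]
  [  -0.10    -0.35     1.00    -0.15]
  [  -0.30    -0.35    -0.30     0.95]
Compute the cofactors C_ij = (−1)^(i+j)·(3×3 minor ij) of I−A; the adjugate is their transpose:
adj(I−A) = Cᵀ =
  [ 0.659000   0.129250   0.106375   0.113375]
  [ 0.073000   0.858000   0.112000   0.206000]
  [ 0.133000   0.385000   0.709000   0.207000]
  [ 0.277000   0.478500   0.298750   0.823750]
det(I−A) = Σ_j (I−A)_1j·C_1j = (1.00)(0.659000) + (-0.05)(0.073000) + (-0.10)(0.133000) + (-0.10)(0.277000) = 0.61435
(I − A)⁻¹ = adj(I−A) / det(I−A) ≈
  [   1.0727     0.2104     0.1732     0.1845]
  [   0.1188     1.3966     0.1823     0.3353]
  [   0.2165     0.6267     1.1541     0.3369]
  [   0.4509     0.7789     0.4863     1.3408]
x = (I − A)⁻¹ d = adj(I−A)·d / det(I−A), with det(I−A) = 0.61435:
  x_1 = (0.659000·20 + 0.129250·100 + 0.106375·120 + 0.113375·220) / 0.61435 = 63.8125 / 0.61435 ≈ 103.870
  x_2 = (0.073000·20 + 0.858000·100 + 0.112000·120 + 0.206000·220) / 0.61435 = 146.02 / 0.61435 ≈ 237.682
  x_3 = (0.133000·20 + 0.385000·100 + 0.709000·120 + 0.207000·220) / 0.61435 = 171.78 / 0.61435 ≈ 279.613
  x_4 = (0.277000·20 + 0.478500·100 + 0.298750·120 + 0.823750·220) / 0.61435 = 270.465 / 0.61435 ≈ 440.246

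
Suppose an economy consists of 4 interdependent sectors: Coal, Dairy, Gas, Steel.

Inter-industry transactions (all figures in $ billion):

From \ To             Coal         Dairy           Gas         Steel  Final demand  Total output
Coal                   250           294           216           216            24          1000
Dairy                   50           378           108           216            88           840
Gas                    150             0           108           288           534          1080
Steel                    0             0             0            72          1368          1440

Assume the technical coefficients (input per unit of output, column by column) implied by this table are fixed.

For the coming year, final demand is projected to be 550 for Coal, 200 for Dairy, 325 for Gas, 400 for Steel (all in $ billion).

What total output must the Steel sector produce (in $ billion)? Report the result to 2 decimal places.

x_4 = 421.05

Technical coefficients a_ij = z_ij / X_j:
  a_11 = 250/1000 = 0.25, a_21 = 50/1000 = 0.05, a_31 = 150/1000 = 0.15, a_41 = 0/1000 = 0.00
  a_12 = 294/840 = 0.35, a_22 = 378/840 = 0.45, a_32 = 0/840 = 0.00, a_42 = 0/840 = 0.00
  a_13 = 216/1080 = 0.20, a_23 = 108/1080 = 0.10, a_33 = 108/1080 = 0.10, a_43 = 0/1080 = 0.00
  a_14 = 216/1440 = 0.15, a_24 = 216/1440 = 0.15, a_34 = 288/1440 = 0.20, a_44 = 72/1440 = 0.05
I − A =
  [   0.75    -0.35    -0.20    -0.15]
  [  -0.05     0.55    -0.10    -0.15]
  [  -0.15     0.00     0.90    -0.20]
  [   0.00     0.00     0.00     0.95]
Compute the cofactors C_ij = (−1)^(i+j)·(3×3 minor ij) of I−A; the adjugate is their transpose:
adj(I−A) = Cᵀ =
  [ 0.470250   0.299250   0.137750   0.150500]
  [ 0.057000   0.612750   0.080750   0.122750]
  [ 0.078375   0.049875   0.375250   0.099250]
  [ 0.000000   0.000000   0.000000   0.333750]
det(I−A) = Σ_j (I−A)_1j·C_1j = (0.75)(0.470250) + (-0.35)(0.057000) + (-0.20)(0.078375) + (-0.15)(0.000000) = 0.3170625
(I − A)⁻¹ = adj(I−A) / det(I−A) ≈
  [   1.4831     0.9438     0.4345     0.4747]
  [   0.1798     1.9326     0.2547     0.3871]
  [   0.2472     0.1573     1.1835     0.3130]
  [   0.0000     0.0000     0.0000     1.0526]
x = (I − A)⁻¹ d = adj(I−A)·d / det(I−A), with det(I−A) = 0.3170625:
  x_1 = (0.470250·550 + 0.299250·200 + 0.137750·325 + 0.150500·400) / 0.3170625 = 423.45625 / 0.3170625 ≈ 1335.56
  x_2 = (0.057000·550 + 0.612750·200 + 0.080750·325 + 0.122750·400) / 0.3170625 = 229.24375 / 0.3170625 ≈ 723.02
  x_3 = (0.078375·550 + 0.049875·200 + 0.375250·325 + 0.099250·400) / 0.3170625 = 214.7375 / 0.3170625 ≈ 677.27
  x_4 = (0.000000·550 + 0.000000·200 + 0.000000·325 + 0.333750·400) / 0.3170625 = 133.50 / 0.3170625 ≈ 421.05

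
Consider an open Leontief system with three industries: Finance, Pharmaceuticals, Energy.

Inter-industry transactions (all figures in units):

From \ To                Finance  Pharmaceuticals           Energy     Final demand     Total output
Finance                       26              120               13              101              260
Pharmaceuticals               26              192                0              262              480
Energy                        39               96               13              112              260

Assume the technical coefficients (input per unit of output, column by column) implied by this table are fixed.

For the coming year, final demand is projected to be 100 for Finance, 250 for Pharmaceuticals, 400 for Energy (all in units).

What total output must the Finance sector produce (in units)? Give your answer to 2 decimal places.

Technical coefficients a_ij = z_ij / X_j:
  a_11 = 26/260 = 0.10, a_21 = 26/260 = 0.10, a_31 = 39/260 = 0.15
  a_12 = 120/480 = 0.25, a_22 = 192/480 = 0.40, a_32 = 96/480 = 0.20
  a_13 = 13/260 = 0.05, a_23 = 0/260 = 0.00, a_33 = 13/260 = 0.05
I − A =
  [   0.90    -0.25    -0.05]
  [  -0.10     0.60     0.00]
  [  -0.15    -0.20     0.95]
Cofactors of I−A, C_ij = (−1)^(i+j)·(minor ij) (rows/columns in the sector order above):
  C_11 = (0.60)(0.95) − (0.00)(-0.20) = 0.5700
  C_12 = −[(-0.10)(0.95) − (0.00)(-0.15)] = 0.0950
  C_13 = (-0.10)(-0.20) − (0.60)(-0.15) = 0.1100
  C_21 = −[(-0.25)(0.95) − (-0.05)(-0.20)] = 0.2475
  C_22 = (0.90)(0.95) − (-0.05)(-0.15) = 0.8475
  C_23 = −[(0.90)(-0.20) − (-0.25)(-0.15)] = 0.2175
  C_31 = (-0.25)(0.00) − (-0.05)(0.60) = 0.0300
  C_32 = −[(0.90)(0.00) − (-0.05)(-0.10)] = 0.0050
  C_33 = (0.90)(0.60) − (-0.25)(-0.10) = 0.5150
det(I−A) = Σ_j (I−A)_1j·C_1j = (0.90)(0.5700) + (-0.25)(0.0950) + (-0.05)(0.1100) = 0.48375
adj(I−A) = Cᵀ =
  [ 0.5700   0.2475   0.0300]
  [ 0.0950   0.8475   0.0050]
  [ 0.1100   0.2175   0.5150]
(I − A)⁻¹ = adj(I−A) / det(I−A) ≈
  [   1.1783     0.5116     0.0620]
  [   0.1964     1.7519     0.0103]
  [   0.2274     0.4496     1.0646]
x = (I − A)⁻¹ d = adj(I−A)·d / det(I−A), with det(I−A) = 0.48375:
  x_1 = (0.5700·100 + 0.2475·250 + 0.0300·400) / 0.48375 = 130.875 / 0.48375 ≈ 270.54
  x_2 = (0.0950·100 + 0.8475·250 + 0.0050·400) / 0.48375 = 223.375 / 0.48375 ≈ 461.76
  x_3 = (0.1100·100 + 0.2175·250 + 0.5150·400) / 0.48375 = 271.375 / 0.48375 ≈ 560.98

x_1 = 270.54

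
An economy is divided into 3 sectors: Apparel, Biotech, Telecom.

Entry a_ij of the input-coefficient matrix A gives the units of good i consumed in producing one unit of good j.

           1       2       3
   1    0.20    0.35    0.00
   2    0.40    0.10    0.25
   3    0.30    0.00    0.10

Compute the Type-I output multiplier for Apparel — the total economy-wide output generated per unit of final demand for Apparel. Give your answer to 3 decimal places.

m_1 = 3.056

I − A =
  [   0.80    -0.35     0.00]
  [  -0.40     0.90    -0.25]
  [  -0.30     0.00     0.90]
Cofactors of I−A, C_ij = (−1)^(i+j)·(minor ij) (rows/columns in the sector order above):
  C_11 = (0.90)(0.90) − (-0.25)(0.00) = 0.8100
  C_12 = −[(-0.40)(0.90) − (-0.25)(-0.30)] = 0.4350
  C_13 = (-0.40)(0.00) − (0.90)(-0.30) = 0.2700
  C_21 = −[(-0.35)(0.90) − (0.00)(0.00)] = 0.3150
  C_22 = (0.80)(0.90) − (0.00)(-0.30) = 0.7200
  C_23 = −[(0.80)(0.00) − (-0.35)(-0.30)] = 0.1050
  C_31 = (-0.35)(-0.25) − (0.00)(0.90) = 0.0875
  C_32 = −[(0.80)(-0.25) − (0.00)(-0.40)] = 0.2000
  C_33 = (0.80)(0.90) − (-0.35)(-0.40) = 0.5800
det(I−A) = Σ_j (I−A)_1j·C_1j = (0.80)(0.8100) + (-0.35)(0.4350) + (0.00)(0.2700) = 0.49575
adj(I−A) = Cᵀ =
  [ 0.8100   0.3150   0.0875]
  [ 0.4350   0.7200   0.2000]
  [ 0.2700   0.1050   0.5800]
(I − A)⁻¹ = adj(I−A) / det(I−A) ≈
  [   1.6339     0.6354     0.1765]
  [   0.8775     1.4523     0.4034]
  [   0.5446     0.2118     1.1699]
The output multiplier for sector j is the column-j sum of the Leontief inverse (I − A)⁻¹ = adj(I−A) / det(I−A).
Column 1 of adj(I−A): (0.8100, 0.4350, 0.2700); det(I−A) = 0.49575.
m_1 = (0.8100 + 0.4350 + 0.2700) / 0.49575 = 1.515 / 0.49575 ≈ 3.056.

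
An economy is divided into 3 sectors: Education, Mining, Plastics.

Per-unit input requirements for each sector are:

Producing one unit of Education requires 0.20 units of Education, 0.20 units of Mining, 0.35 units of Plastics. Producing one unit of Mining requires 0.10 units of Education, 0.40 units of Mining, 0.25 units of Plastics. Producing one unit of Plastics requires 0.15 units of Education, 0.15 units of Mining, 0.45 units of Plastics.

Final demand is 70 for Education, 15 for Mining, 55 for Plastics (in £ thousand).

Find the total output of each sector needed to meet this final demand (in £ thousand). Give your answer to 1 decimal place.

I − A =
  [   0.80    -0.10    -0.15]
  [  -0.20     0.60    -0.15]
  [  -0.35    -0.25     0.55]
Cofactors of I−A, C_ij = (−1)^(i+j)·(minor ij) (rows/columns in the sector order above):
  C_11 = (0.60)(0.55) − (-0.15)(-0.25) = 0.2925
  C_12 = −[(-0.20)(0.55) − (-0.15)(-0.35)] = 0.1625
  C_13 = (-0.20)(-0.25) − (0.60)(-0.35) = 0.2600
  C_21 = −[(-0.10)(0.55) − (-0.15)(-0.25)] = 0.0925
  C_22 = (0.80)(0.55) − (-0.15)(-0.35) = 0.3875
  C_23 = −[(0.80)(-0.25) − (-0.10)(-0.35)] = 0.2350
  C_31 = (-0.10)(-0.15) − (-0.15)(0.60) = 0.1050
  C_32 = −[(0.80)(-0.15) − (-0.15)(-0.20)] = 0.1500
  C_33 = (0.80)(0.60) − (-0.10)(-0.20) = 0.4600
det(I−A) = Σ_j (I−A)_1j·C_1j = (0.80)(0.2925) + (-0.10)(0.1625) + (-0.15)(0.2600) = 0.17875
adj(I−A) = Cᵀ =
  [ 0.2925   0.0925   0.1050]
  [ 0.1625   0.3875   0.1500]
  [ 0.2600   0.2350   0.4600]
(I − A)⁻¹ = adj(I−A) / det(I−A) ≈
  [   1.6364     0.5175     0.5874]
  [   0.9091     2.1678     0.8392]
  [   1.4545     1.3147     2.5734]
x = (I − A)⁻¹ d = adj(I−A)·d / det(I−A), with det(I−A) = 0.17875:
  x_1 = (0.2925·70 + 0.0925·15 + 0.1050·55) / 0.17875 = 27.6375 / 0.17875 ≈ 154.6
  x_2 = (0.1625·70 + 0.3875·15 + 0.1500·55) / 0.17875 = 25.4375 / 0.17875 ≈ 142.3
  x_3 = (0.2600·70 + 0.2350·15 + 0.4600·55) / 0.17875 = 47.025 / 0.17875 ≈ 263.1

x_1 = 154.6, x_2 = 142.3, x_3 = 263.1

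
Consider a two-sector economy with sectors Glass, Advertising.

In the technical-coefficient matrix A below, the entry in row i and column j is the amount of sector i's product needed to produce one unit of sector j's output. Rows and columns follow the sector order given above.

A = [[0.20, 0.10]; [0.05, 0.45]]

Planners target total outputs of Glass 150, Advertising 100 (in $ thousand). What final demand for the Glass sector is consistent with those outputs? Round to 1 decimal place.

I − A =
  [   0.80    -0.10]
  [  -0.05     0.55]
d = (I − A) x:
  d_G = (+0.80)·150 + (-0.10)·100 = 110.0
  d_A = (-0.05)·150 + (+0.55)·100 = 47.5

d_G = 110.0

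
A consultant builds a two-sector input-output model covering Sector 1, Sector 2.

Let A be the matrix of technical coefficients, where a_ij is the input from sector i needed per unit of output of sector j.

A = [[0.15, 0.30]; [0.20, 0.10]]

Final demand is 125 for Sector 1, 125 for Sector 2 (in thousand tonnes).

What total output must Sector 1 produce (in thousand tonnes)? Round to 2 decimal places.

I − A =
  [   0.85    -0.30]
  [  -0.20     0.90]
det(I−A) = (0.85)(0.90) − (-0.30)(-0.20) = 0.7050
adj(I−A) = [[0.90, 0.30], [0.20, 0.85]]
(I − A)⁻¹ = adj(I−A) / det(I−A) ≈
  [   1.2766     0.4255]
  [   0.2837     1.2057]
x = (I − A)⁻¹ d = adj(I−A)·d / det(I−A), with det(I−A) = 0.7050:
  x_1 = (0.90·125 + 0.30·125) / 0.7050 = 150.00 / 0.7050 ≈ 212.77
  x_2 = (0.20·125 + 0.85·125) / 0.7050 = 131.25 / 0.7050 ≈ 186.17

x_1 = 212.77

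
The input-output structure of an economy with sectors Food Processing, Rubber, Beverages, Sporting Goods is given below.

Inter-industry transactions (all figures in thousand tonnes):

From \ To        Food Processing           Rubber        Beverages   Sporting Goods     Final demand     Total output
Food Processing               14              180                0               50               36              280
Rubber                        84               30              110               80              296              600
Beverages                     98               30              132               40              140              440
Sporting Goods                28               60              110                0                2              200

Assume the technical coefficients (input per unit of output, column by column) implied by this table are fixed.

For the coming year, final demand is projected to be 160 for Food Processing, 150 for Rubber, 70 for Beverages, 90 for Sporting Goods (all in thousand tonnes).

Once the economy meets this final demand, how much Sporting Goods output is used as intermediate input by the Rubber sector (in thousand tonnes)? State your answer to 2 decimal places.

Technical coefficients a_ij = z_ij / X_j:
  a_FF = 14/280 = 0.05, a_RF = 84/280 = 0.30, a_BF = 98/280 = 0.35, a_SF = 28/280 = 0.10
  a_FR = 180/600 = 0.30, a_RR = 30/600 = 0.05, a_BR = 30/600 = 0.05, a_SR = 60/600 = 0.10
  a_FB = 0/440 = 0.00, a_RB = 110/440 = 0.25, a_BB = 132/440 = 0.30, a_SB = 110/440 = 0.25
  a_FS = 50/200 = 0.25, a_RS = 80/200 = 0.40, a_BS = 40/200 = 0.20, a_SS = 0/200 = 0.00
I − A =
  [   0.95    -0.30     0.00    -0.25]
  [  -0.30     0.95    -0.25    -0.40]
  [  -0.35    -0.05     0.70    -0.20]
  [  -0.10    -0.10    -0.25     1.00]
Compute the cofactors C_ij = (−1)^(i+j)·(3×3 minor ij) of I−A; the adjugate is their transpose:
adj(I−A) = Cᵀ =
  [ 0.567000   0.215625   0.170625   0.262125]
  [ 0.350500   0.578125   0.345000   0.387875]
  [ 0.360500   0.185000   0.731250   0.310375]
  [ 0.181875   0.125625   0.234375   0.530625]
det(I−A) = Σ_j (I−A)_1j·C_1j = (0.95)(0.567000) + (-0.30)(0.350500) + (0.00)(0.360500) + (-0.25)(0.181875) = 0.38803125
(I − A)⁻¹ = adj(I−A) / det(I−A) ≈
  [   1.4612     0.5557     0.4397     0.6755]
  [   0.9033     1.4899     0.8891     0.9996]
  [   0.9290     0.4768     1.8845     0.7999]
  [   0.4687     0.3237     0.6040     1.3675]
First solve x = (I − A)⁻¹ d = adj(I−A)·d / det(I−A); in particular x_R = (0.350500·160 + 0.578125·150 + 0.345000·70 + 0.387875·90) / 0.38803125 = 201.8575 / 0.38803125 ≈ 520.2094.
Intermediate flow from S to R: z_SR = a_SR · x_R = 0.10 × 201.8575 / 0.38803125 = 20.18575 / 0.38803125 ≈ 52.02.

z_SR = 52.02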